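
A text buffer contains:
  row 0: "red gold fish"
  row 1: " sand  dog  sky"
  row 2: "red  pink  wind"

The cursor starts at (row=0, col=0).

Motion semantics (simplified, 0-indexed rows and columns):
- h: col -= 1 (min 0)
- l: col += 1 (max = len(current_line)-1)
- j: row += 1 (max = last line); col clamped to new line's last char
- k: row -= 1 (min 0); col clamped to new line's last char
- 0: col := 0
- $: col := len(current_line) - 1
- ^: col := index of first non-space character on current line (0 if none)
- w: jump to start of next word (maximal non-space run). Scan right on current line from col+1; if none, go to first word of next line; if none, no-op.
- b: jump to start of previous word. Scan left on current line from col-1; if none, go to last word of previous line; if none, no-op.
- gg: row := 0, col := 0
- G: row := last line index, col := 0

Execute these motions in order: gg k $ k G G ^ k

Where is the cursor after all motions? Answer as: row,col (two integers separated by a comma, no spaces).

Answer: 1,0

Derivation:
After 1 (gg): row=0 col=0 char='r'
After 2 (k): row=0 col=0 char='r'
After 3 ($): row=0 col=12 char='h'
After 4 (k): row=0 col=12 char='h'
After 5 (G): row=2 col=0 char='r'
After 6 (G): row=2 col=0 char='r'
After 7 (^): row=2 col=0 char='r'
After 8 (k): row=1 col=0 char='_'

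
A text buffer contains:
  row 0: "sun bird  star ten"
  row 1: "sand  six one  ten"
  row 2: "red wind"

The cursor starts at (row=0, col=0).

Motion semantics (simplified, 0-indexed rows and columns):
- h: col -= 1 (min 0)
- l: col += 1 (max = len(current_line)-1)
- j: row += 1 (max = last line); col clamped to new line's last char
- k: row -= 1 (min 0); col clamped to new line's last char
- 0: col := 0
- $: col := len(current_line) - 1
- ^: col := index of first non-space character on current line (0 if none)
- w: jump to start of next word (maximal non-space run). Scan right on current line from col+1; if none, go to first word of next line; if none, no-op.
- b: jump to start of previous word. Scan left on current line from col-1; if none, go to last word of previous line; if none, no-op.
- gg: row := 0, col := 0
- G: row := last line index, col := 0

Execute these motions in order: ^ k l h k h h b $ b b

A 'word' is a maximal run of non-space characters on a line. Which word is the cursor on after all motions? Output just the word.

Answer: star

Derivation:
After 1 (^): row=0 col=0 char='s'
After 2 (k): row=0 col=0 char='s'
After 3 (l): row=0 col=1 char='u'
After 4 (h): row=0 col=0 char='s'
After 5 (k): row=0 col=0 char='s'
After 6 (h): row=0 col=0 char='s'
After 7 (h): row=0 col=0 char='s'
After 8 (b): row=0 col=0 char='s'
After 9 ($): row=0 col=17 char='n'
After 10 (b): row=0 col=15 char='t'
After 11 (b): row=0 col=10 char='s'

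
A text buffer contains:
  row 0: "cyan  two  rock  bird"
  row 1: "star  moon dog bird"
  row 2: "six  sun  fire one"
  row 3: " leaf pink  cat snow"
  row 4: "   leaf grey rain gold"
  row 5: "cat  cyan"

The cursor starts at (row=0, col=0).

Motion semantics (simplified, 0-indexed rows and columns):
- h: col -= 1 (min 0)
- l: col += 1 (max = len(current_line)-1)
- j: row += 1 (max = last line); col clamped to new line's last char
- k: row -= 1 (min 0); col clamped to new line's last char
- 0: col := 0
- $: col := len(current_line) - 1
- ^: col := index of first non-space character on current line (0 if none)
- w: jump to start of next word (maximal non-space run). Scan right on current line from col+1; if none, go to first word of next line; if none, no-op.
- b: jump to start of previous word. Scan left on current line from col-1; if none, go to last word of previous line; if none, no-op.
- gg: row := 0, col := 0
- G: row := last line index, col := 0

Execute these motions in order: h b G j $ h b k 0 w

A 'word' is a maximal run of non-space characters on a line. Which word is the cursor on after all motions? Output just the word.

Answer: leaf

Derivation:
After 1 (h): row=0 col=0 char='c'
After 2 (b): row=0 col=0 char='c'
After 3 (G): row=5 col=0 char='c'
After 4 (j): row=5 col=0 char='c'
After 5 ($): row=5 col=8 char='n'
After 6 (h): row=5 col=7 char='a'
After 7 (b): row=5 col=5 char='c'
After 8 (k): row=4 col=5 char='a'
After 9 (0): row=4 col=0 char='_'
After 10 (w): row=4 col=3 char='l'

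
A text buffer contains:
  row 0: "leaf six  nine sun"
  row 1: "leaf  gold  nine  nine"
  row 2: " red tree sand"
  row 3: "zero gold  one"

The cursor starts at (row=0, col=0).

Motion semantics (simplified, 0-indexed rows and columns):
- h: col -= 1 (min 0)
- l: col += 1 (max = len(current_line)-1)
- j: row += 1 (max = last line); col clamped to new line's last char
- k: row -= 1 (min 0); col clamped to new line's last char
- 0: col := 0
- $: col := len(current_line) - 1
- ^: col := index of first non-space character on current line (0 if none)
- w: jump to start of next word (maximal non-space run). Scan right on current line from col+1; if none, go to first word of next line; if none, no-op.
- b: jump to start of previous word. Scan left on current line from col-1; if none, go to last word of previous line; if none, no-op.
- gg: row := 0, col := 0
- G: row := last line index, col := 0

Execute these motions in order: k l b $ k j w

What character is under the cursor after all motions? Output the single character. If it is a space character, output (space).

After 1 (k): row=0 col=0 char='l'
After 2 (l): row=0 col=1 char='e'
After 3 (b): row=0 col=0 char='l'
After 4 ($): row=0 col=17 char='n'
After 5 (k): row=0 col=17 char='n'
After 6 (j): row=1 col=17 char='_'
After 7 (w): row=1 col=18 char='n'

Answer: n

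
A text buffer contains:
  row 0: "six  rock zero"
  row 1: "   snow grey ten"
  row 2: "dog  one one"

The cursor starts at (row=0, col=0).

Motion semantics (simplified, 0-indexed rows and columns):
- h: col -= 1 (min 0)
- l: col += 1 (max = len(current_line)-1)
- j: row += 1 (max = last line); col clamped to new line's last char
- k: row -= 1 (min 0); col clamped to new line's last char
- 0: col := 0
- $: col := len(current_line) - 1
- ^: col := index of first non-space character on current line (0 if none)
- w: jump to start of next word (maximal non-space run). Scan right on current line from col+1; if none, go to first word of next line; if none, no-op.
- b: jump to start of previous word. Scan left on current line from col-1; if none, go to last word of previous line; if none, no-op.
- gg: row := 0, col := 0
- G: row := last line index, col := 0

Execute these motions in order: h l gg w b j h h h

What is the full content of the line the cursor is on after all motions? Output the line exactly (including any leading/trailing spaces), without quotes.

After 1 (h): row=0 col=0 char='s'
After 2 (l): row=0 col=1 char='i'
After 3 (gg): row=0 col=0 char='s'
After 4 (w): row=0 col=5 char='r'
After 5 (b): row=0 col=0 char='s'
After 6 (j): row=1 col=0 char='_'
After 7 (h): row=1 col=0 char='_'
After 8 (h): row=1 col=0 char='_'
After 9 (h): row=1 col=0 char='_'

Answer:    snow grey ten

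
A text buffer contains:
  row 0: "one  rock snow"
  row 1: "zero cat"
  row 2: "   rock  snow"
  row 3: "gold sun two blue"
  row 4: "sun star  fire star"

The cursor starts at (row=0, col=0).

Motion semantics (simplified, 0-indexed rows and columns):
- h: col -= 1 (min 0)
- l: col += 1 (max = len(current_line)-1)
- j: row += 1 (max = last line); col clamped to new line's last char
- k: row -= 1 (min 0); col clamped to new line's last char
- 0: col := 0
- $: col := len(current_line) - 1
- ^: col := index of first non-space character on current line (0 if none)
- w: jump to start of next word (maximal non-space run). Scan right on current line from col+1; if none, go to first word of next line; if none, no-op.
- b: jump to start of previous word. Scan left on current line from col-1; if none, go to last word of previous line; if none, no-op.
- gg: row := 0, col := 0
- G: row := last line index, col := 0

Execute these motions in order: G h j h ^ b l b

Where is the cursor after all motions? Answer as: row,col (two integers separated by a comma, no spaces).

Answer: 3,13

Derivation:
After 1 (G): row=4 col=0 char='s'
After 2 (h): row=4 col=0 char='s'
After 3 (j): row=4 col=0 char='s'
After 4 (h): row=4 col=0 char='s'
After 5 (^): row=4 col=0 char='s'
After 6 (b): row=3 col=13 char='b'
After 7 (l): row=3 col=14 char='l'
After 8 (b): row=3 col=13 char='b'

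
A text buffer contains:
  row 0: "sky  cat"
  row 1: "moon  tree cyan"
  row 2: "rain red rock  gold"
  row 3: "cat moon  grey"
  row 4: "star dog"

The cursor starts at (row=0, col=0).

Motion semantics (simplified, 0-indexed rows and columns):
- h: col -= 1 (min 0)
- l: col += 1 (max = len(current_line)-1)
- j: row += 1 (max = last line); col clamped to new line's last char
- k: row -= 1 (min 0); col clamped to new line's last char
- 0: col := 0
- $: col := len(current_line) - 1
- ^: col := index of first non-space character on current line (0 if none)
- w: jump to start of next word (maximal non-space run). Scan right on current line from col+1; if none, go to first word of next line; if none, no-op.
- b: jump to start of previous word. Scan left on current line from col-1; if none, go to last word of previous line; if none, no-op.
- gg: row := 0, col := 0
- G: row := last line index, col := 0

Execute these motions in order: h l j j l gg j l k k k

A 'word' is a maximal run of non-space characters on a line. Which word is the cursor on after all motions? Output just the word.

After 1 (h): row=0 col=0 char='s'
After 2 (l): row=0 col=1 char='k'
After 3 (j): row=1 col=1 char='o'
After 4 (j): row=2 col=1 char='a'
After 5 (l): row=2 col=2 char='i'
After 6 (gg): row=0 col=0 char='s'
After 7 (j): row=1 col=0 char='m'
After 8 (l): row=1 col=1 char='o'
After 9 (k): row=0 col=1 char='k'
After 10 (k): row=0 col=1 char='k'
After 11 (k): row=0 col=1 char='k'

Answer: sky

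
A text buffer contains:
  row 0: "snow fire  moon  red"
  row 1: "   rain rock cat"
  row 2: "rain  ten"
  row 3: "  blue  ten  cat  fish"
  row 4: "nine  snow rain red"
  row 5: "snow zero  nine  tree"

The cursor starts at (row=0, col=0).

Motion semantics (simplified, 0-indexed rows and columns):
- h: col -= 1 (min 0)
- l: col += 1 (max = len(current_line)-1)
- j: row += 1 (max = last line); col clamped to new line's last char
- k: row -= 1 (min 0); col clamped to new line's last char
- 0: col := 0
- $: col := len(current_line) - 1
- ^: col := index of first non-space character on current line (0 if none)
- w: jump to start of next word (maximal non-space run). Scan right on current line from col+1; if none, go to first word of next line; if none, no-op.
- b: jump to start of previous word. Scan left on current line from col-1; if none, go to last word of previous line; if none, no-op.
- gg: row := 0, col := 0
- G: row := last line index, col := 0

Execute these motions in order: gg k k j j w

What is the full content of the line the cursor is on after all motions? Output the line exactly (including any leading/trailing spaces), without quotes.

After 1 (gg): row=0 col=0 char='s'
After 2 (k): row=0 col=0 char='s'
After 3 (k): row=0 col=0 char='s'
After 4 (j): row=1 col=0 char='_'
After 5 (j): row=2 col=0 char='r'
After 6 (w): row=2 col=6 char='t'

Answer: rain  ten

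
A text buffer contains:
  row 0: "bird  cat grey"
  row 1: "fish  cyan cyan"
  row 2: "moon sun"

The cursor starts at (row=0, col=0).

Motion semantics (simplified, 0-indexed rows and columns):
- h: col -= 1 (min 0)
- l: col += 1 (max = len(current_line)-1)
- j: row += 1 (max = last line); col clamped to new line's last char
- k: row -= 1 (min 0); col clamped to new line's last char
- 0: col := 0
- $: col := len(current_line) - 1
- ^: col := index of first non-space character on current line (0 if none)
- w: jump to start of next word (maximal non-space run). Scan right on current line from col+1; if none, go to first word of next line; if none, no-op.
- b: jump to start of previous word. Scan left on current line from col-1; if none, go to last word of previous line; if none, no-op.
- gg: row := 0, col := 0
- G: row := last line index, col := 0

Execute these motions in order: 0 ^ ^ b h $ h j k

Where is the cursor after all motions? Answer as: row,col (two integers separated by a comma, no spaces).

After 1 (0): row=0 col=0 char='b'
After 2 (^): row=0 col=0 char='b'
After 3 (^): row=0 col=0 char='b'
After 4 (b): row=0 col=0 char='b'
After 5 (h): row=0 col=0 char='b'
After 6 ($): row=0 col=13 char='y'
After 7 (h): row=0 col=12 char='e'
After 8 (j): row=1 col=12 char='y'
After 9 (k): row=0 col=12 char='e'

Answer: 0,12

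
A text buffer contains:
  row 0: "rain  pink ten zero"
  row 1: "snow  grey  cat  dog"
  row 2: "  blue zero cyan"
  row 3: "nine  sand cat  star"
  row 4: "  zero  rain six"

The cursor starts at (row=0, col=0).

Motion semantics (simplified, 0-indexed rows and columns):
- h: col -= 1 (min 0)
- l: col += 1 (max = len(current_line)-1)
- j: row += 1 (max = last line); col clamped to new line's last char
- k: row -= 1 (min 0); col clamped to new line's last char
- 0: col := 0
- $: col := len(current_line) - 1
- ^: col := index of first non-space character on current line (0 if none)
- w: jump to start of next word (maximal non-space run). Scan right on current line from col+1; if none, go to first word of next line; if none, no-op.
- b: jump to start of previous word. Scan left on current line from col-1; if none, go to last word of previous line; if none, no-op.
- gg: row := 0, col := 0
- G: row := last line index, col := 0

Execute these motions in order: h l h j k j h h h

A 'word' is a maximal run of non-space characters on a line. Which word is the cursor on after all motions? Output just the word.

After 1 (h): row=0 col=0 char='r'
After 2 (l): row=0 col=1 char='a'
After 3 (h): row=0 col=0 char='r'
After 4 (j): row=1 col=0 char='s'
After 5 (k): row=0 col=0 char='r'
After 6 (j): row=1 col=0 char='s'
After 7 (h): row=1 col=0 char='s'
After 8 (h): row=1 col=0 char='s'
After 9 (h): row=1 col=0 char='s'

Answer: snow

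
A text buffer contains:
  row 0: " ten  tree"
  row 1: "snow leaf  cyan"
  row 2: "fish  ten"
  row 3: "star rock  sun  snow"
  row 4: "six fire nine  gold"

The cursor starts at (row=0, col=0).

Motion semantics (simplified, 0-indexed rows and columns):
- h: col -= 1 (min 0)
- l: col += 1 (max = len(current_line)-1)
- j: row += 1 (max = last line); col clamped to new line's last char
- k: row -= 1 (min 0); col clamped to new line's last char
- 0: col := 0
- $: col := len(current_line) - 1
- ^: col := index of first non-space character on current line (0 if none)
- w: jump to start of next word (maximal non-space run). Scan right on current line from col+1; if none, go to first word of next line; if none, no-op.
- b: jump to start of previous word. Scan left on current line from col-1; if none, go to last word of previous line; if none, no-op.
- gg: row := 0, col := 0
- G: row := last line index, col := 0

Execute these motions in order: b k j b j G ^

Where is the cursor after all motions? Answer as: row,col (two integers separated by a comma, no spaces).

After 1 (b): row=0 col=0 char='_'
After 2 (k): row=0 col=0 char='_'
After 3 (j): row=1 col=0 char='s'
After 4 (b): row=0 col=6 char='t'
After 5 (j): row=1 col=6 char='e'
After 6 (G): row=4 col=0 char='s'
After 7 (^): row=4 col=0 char='s'

Answer: 4,0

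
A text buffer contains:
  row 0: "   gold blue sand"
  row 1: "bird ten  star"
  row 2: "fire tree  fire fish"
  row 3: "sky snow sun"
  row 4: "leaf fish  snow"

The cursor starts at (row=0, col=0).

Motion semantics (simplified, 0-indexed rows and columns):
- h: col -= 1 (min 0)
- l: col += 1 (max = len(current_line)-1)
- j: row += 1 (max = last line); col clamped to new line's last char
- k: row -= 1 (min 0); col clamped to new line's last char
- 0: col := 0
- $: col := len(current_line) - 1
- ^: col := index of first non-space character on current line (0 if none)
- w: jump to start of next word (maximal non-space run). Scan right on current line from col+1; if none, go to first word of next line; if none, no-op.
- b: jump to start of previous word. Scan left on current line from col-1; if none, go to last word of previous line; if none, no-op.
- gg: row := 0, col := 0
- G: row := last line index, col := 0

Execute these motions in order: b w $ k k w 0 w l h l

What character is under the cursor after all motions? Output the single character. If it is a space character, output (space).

Answer: e

Derivation:
After 1 (b): row=0 col=0 char='_'
After 2 (w): row=0 col=3 char='g'
After 3 ($): row=0 col=16 char='d'
After 4 (k): row=0 col=16 char='d'
After 5 (k): row=0 col=16 char='d'
After 6 (w): row=1 col=0 char='b'
After 7 (0): row=1 col=0 char='b'
After 8 (w): row=1 col=5 char='t'
After 9 (l): row=1 col=6 char='e'
After 10 (h): row=1 col=5 char='t'
After 11 (l): row=1 col=6 char='e'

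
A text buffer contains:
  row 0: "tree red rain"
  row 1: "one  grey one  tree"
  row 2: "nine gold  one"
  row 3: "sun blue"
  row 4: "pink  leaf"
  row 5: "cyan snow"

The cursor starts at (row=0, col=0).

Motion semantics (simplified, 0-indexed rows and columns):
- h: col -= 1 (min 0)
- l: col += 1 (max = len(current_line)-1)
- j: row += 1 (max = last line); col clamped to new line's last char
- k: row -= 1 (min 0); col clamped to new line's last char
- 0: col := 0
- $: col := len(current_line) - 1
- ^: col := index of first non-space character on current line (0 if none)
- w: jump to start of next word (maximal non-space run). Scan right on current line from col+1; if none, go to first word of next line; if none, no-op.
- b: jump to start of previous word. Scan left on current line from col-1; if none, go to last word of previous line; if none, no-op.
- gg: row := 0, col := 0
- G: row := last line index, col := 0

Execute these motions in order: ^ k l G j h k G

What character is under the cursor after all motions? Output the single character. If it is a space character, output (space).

After 1 (^): row=0 col=0 char='t'
After 2 (k): row=0 col=0 char='t'
After 3 (l): row=0 col=1 char='r'
After 4 (G): row=5 col=0 char='c'
After 5 (j): row=5 col=0 char='c'
After 6 (h): row=5 col=0 char='c'
After 7 (k): row=4 col=0 char='p'
After 8 (G): row=5 col=0 char='c'

Answer: c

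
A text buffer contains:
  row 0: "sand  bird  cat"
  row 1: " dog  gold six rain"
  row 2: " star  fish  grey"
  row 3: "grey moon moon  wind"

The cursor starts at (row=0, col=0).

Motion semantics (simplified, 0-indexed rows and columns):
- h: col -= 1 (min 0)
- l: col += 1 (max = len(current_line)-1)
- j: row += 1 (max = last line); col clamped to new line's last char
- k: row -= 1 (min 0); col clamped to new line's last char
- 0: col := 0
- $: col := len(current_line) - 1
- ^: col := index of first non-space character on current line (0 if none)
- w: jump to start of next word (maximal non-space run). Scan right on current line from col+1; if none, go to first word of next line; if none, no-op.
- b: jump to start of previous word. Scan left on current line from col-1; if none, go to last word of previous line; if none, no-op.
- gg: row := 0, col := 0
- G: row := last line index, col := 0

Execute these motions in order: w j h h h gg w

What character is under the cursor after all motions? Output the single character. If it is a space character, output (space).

Answer: b

Derivation:
After 1 (w): row=0 col=6 char='b'
After 2 (j): row=1 col=6 char='g'
After 3 (h): row=1 col=5 char='_'
After 4 (h): row=1 col=4 char='_'
After 5 (h): row=1 col=3 char='g'
After 6 (gg): row=0 col=0 char='s'
After 7 (w): row=0 col=6 char='b'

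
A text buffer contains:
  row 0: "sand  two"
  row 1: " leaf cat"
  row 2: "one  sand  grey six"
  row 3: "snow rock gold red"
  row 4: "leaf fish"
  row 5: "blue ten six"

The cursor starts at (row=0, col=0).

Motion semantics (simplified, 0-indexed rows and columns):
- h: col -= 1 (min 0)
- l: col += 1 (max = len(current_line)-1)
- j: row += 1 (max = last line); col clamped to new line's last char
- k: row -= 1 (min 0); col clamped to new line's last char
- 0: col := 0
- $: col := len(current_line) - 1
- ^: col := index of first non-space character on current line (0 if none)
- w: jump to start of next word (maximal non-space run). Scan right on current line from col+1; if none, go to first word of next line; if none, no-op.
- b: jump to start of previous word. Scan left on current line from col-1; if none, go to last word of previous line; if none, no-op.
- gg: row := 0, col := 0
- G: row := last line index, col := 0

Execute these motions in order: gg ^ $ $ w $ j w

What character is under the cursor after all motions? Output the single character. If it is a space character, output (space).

Answer: g

Derivation:
After 1 (gg): row=0 col=0 char='s'
After 2 (^): row=0 col=0 char='s'
After 3 ($): row=0 col=8 char='o'
After 4 ($): row=0 col=8 char='o'
After 5 (w): row=1 col=1 char='l'
After 6 ($): row=1 col=8 char='t'
After 7 (j): row=2 col=8 char='d'
After 8 (w): row=2 col=11 char='g'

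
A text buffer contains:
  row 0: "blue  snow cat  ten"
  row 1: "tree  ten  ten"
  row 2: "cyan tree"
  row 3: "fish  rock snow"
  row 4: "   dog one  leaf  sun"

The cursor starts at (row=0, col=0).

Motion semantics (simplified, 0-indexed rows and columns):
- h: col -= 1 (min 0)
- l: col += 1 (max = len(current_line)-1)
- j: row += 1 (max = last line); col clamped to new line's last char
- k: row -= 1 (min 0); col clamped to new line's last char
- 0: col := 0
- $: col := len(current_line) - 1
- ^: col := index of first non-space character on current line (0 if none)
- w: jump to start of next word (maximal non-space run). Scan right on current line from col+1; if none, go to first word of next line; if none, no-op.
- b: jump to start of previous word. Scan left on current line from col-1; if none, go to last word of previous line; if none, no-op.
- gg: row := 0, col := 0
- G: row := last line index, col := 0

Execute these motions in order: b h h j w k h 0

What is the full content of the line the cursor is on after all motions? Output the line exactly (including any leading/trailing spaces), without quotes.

Answer: blue  snow cat  ten

Derivation:
After 1 (b): row=0 col=0 char='b'
After 2 (h): row=0 col=0 char='b'
After 3 (h): row=0 col=0 char='b'
After 4 (j): row=1 col=0 char='t'
After 5 (w): row=1 col=6 char='t'
After 6 (k): row=0 col=6 char='s'
After 7 (h): row=0 col=5 char='_'
After 8 (0): row=0 col=0 char='b'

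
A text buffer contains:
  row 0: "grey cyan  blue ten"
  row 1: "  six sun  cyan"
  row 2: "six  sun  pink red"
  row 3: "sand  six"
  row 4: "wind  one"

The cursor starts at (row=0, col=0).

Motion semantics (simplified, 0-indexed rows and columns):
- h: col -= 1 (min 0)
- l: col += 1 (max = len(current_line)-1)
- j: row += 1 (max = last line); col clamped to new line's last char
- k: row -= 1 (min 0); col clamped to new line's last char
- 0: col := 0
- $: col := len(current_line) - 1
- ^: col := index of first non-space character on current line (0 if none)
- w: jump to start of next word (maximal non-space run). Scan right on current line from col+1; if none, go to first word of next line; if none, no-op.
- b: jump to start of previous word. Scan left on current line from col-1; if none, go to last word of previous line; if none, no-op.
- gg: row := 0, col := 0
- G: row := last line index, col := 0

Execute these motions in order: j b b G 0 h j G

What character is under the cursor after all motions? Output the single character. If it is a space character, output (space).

Answer: w

Derivation:
After 1 (j): row=1 col=0 char='_'
After 2 (b): row=0 col=16 char='t'
After 3 (b): row=0 col=11 char='b'
After 4 (G): row=4 col=0 char='w'
After 5 (0): row=4 col=0 char='w'
After 6 (h): row=4 col=0 char='w'
After 7 (j): row=4 col=0 char='w'
After 8 (G): row=4 col=0 char='w'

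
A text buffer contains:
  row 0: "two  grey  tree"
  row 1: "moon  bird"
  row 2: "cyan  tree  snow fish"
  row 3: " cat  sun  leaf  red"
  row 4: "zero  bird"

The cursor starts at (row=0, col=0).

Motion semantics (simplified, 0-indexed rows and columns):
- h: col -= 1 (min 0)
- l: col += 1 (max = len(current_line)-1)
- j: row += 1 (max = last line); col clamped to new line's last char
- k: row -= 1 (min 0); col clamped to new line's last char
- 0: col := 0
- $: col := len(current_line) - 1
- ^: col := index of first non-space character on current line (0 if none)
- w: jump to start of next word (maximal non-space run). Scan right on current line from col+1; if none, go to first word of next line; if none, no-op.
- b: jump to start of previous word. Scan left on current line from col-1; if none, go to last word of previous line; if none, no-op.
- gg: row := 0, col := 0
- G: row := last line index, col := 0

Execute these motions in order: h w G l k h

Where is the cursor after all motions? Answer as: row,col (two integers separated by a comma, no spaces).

Answer: 3,0

Derivation:
After 1 (h): row=0 col=0 char='t'
After 2 (w): row=0 col=5 char='g'
After 3 (G): row=4 col=0 char='z'
After 4 (l): row=4 col=1 char='e'
After 5 (k): row=3 col=1 char='c'
After 6 (h): row=3 col=0 char='_'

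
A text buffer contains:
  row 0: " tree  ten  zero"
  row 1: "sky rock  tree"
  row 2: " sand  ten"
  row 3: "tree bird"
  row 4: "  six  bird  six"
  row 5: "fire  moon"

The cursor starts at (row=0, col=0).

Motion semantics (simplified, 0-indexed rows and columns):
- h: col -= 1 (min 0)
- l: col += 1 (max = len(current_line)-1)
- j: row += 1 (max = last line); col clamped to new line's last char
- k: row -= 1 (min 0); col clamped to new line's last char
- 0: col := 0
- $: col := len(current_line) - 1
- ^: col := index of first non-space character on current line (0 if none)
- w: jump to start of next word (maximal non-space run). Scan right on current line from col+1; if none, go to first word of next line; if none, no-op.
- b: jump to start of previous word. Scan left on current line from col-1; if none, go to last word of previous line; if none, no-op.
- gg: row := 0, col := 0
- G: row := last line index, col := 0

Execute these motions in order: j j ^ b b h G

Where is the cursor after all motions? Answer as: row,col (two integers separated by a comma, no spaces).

Answer: 5,0

Derivation:
After 1 (j): row=1 col=0 char='s'
After 2 (j): row=2 col=0 char='_'
After 3 (^): row=2 col=1 char='s'
After 4 (b): row=1 col=10 char='t'
After 5 (b): row=1 col=4 char='r'
After 6 (h): row=1 col=3 char='_'
After 7 (G): row=5 col=0 char='f'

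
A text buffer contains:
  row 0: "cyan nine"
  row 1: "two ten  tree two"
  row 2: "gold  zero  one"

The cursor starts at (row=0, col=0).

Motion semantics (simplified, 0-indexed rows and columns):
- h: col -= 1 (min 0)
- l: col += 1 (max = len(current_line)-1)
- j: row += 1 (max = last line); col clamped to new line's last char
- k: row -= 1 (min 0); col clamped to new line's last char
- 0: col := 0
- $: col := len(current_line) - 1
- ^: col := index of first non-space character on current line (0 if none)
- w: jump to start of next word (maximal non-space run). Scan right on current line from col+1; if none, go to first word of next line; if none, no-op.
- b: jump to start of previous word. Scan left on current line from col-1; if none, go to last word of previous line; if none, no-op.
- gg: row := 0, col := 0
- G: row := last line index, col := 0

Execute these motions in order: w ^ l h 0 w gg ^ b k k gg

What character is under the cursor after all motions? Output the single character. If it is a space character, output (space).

After 1 (w): row=0 col=5 char='n'
After 2 (^): row=0 col=0 char='c'
After 3 (l): row=0 col=1 char='y'
After 4 (h): row=0 col=0 char='c'
After 5 (0): row=0 col=0 char='c'
After 6 (w): row=0 col=5 char='n'
After 7 (gg): row=0 col=0 char='c'
After 8 (^): row=0 col=0 char='c'
After 9 (b): row=0 col=0 char='c'
After 10 (k): row=0 col=0 char='c'
After 11 (k): row=0 col=0 char='c'
After 12 (gg): row=0 col=0 char='c'

Answer: c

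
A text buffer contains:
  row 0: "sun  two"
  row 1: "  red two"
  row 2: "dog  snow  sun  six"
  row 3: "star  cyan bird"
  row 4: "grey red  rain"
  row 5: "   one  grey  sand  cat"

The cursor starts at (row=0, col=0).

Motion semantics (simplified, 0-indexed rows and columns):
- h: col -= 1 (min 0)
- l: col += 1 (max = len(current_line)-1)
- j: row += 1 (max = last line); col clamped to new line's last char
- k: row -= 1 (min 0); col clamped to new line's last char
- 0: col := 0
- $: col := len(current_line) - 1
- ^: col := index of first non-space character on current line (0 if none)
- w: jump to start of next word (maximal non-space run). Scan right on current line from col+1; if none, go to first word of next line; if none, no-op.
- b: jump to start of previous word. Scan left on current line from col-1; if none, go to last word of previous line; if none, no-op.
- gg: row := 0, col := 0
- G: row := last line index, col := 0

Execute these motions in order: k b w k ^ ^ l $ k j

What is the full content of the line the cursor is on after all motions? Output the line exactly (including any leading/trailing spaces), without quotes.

Answer:   red two

Derivation:
After 1 (k): row=0 col=0 char='s'
After 2 (b): row=0 col=0 char='s'
After 3 (w): row=0 col=5 char='t'
After 4 (k): row=0 col=5 char='t'
After 5 (^): row=0 col=0 char='s'
After 6 (^): row=0 col=0 char='s'
After 7 (l): row=0 col=1 char='u'
After 8 ($): row=0 col=7 char='o'
After 9 (k): row=0 col=7 char='o'
After 10 (j): row=1 col=7 char='w'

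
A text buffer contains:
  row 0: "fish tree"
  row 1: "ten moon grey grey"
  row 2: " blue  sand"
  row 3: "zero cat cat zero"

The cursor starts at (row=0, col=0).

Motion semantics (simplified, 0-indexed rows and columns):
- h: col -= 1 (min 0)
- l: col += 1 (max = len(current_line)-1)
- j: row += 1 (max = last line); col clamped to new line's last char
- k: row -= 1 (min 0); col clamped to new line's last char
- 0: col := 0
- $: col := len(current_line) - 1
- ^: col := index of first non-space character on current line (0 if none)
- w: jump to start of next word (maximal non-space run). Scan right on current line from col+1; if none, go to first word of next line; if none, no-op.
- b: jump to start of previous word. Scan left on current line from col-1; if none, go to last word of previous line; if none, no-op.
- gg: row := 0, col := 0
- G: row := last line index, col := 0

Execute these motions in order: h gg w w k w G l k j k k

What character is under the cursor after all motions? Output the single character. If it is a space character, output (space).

Answer: e

Derivation:
After 1 (h): row=0 col=0 char='f'
After 2 (gg): row=0 col=0 char='f'
After 3 (w): row=0 col=5 char='t'
After 4 (w): row=1 col=0 char='t'
After 5 (k): row=0 col=0 char='f'
After 6 (w): row=0 col=5 char='t'
After 7 (G): row=3 col=0 char='z'
After 8 (l): row=3 col=1 char='e'
After 9 (k): row=2 col=1 char='b'
After 10 (j): row=3 col=1 char='e'
After 11 (k): row=2 col=1 char='b'
After 12 (k): row=1 col=1 char='e'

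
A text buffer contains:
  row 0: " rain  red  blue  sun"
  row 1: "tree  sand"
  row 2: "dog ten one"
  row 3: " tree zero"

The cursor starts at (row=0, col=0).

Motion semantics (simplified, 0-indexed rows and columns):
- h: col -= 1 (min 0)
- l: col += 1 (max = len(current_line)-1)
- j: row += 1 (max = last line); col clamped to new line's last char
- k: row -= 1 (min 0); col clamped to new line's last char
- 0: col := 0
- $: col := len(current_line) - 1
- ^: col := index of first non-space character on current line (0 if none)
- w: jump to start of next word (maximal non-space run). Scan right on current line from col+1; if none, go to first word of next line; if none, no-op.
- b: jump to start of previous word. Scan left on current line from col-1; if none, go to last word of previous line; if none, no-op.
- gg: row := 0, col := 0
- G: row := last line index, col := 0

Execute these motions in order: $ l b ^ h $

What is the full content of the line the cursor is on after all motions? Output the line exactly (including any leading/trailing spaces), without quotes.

After 1 ($): row=0 col=20 char='n'
After 2 (l): row=0 col=20 char='n'
After 3 (b): row=0 col=18 char='s'
After 4 (^): row=0 col=1 char='r'
After 5 (h): row=0 col=0 char='_'
After 6 ($): row=0 col=20 char='n'

Answer:  rain  red  blue  sun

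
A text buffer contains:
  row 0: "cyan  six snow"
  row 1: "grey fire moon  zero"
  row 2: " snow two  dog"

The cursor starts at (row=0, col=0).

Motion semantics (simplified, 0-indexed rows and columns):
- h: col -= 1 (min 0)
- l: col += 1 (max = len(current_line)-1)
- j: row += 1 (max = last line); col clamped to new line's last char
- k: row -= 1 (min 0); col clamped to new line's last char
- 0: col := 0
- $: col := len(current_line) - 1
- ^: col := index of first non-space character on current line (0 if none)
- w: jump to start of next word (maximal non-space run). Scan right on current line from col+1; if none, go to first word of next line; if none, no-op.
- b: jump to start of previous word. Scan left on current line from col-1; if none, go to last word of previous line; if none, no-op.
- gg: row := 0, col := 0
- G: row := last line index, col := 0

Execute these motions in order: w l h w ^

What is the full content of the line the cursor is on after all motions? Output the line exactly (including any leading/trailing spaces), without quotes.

After 1 (w): row=0 col=6 char='s'
After 2 (l): row=0 col=7 char='i'
After 3 (h): row=0 col=6 char='s'
After 4 (w): row=0 col=10 char='s'
After 5 (^): row=0 col=0 char='c'

Answer: cyan  six snow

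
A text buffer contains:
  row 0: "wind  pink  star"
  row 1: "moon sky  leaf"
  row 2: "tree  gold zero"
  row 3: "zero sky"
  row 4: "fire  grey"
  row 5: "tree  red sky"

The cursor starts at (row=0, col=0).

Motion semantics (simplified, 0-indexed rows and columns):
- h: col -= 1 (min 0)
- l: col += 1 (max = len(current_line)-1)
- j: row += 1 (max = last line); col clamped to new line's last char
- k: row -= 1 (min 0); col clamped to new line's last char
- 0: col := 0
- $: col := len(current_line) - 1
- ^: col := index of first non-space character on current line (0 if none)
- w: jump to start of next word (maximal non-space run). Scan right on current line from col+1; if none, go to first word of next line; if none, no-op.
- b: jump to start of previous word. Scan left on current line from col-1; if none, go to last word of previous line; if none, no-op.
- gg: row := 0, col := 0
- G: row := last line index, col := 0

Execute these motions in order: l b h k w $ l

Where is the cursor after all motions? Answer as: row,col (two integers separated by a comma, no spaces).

Answer: 0,15

Derivation:
After 1 (l): row=0 col=1 char='i'
After 2 (b): row=0 col=0 char='w'
After 3 (h): row=0 col=0 char='w'
After 4 (k): row=0 col=0 char='w'
After 5 (w): row=0 col=6 char='p'
After 6 ($): row=0 col=15 char='r'
After 7 (l): row=0 col=15 char='r'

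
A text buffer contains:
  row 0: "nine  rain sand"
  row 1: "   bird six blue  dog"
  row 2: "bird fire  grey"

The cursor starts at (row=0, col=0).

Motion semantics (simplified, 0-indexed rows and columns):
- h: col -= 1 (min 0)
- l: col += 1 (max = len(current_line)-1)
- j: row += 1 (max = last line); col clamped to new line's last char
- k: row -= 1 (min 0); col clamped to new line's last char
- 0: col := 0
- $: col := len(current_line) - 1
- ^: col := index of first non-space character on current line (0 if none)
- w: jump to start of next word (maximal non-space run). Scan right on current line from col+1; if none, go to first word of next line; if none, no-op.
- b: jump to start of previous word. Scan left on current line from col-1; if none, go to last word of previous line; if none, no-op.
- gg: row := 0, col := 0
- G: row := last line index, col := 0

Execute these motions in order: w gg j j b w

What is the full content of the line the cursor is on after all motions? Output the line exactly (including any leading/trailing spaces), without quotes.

Answer: bird fire  grey

Derivation:
After 1 (w): row=0 col=6 char='r'
After 2 (gg): row=0 col=0 char='n'
After 3 (j): row=1 col=0 char='_'
After 4 (j): row=2 col=0 char='b'
After 5 (b): row=1 col=18 char='d'
After 6 (w): row=2 col=0 char='b'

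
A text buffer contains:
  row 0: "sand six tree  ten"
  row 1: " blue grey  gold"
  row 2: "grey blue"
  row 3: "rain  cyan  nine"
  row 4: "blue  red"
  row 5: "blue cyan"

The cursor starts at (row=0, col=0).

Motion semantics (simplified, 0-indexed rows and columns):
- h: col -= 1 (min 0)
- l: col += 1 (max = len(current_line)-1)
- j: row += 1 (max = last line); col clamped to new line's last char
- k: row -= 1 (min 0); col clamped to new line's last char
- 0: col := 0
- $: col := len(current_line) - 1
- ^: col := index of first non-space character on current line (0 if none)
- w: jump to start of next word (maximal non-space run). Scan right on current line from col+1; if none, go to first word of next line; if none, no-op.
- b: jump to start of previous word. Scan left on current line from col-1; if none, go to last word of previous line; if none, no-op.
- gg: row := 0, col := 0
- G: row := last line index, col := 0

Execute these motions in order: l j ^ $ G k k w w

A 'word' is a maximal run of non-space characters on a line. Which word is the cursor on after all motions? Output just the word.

Answer: nine

Derivation:
After 1 (l): row=0 col=1 char='a'
After 2 (j): row=1 col=1 char='b'
After 3 (^): row=1 col=1 char='b'
After 4 ($): row=1 col=15 char='d'
After 5 (G): row=5 col=0 char='b'
After 6 (k): row=4 col=0 char='b'
After 7 (k): row=3 col=0 char='r'
After 8 (w): row=3 col=6 char='c'
After 9 (w): row=3 col=12 char='n'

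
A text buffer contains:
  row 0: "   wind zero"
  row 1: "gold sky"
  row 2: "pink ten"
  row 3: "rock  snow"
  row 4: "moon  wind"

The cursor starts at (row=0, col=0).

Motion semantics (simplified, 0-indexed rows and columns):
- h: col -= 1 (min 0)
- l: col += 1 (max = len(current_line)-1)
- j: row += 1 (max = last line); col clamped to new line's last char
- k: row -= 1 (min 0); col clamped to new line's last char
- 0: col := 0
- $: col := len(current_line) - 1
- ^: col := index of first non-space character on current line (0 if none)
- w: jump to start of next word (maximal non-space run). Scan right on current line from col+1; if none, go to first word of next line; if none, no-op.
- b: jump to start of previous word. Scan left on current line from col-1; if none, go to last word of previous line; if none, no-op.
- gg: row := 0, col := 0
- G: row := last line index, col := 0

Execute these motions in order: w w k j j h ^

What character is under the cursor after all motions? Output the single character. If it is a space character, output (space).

Answer: p

Derivation:
After 1 (w): row=0 col=3 char='w'
After 2 (w): row=0 col=8 char='z'
After 3 (k): row=0 col=8 char='z'
After 4 (j): row=1 col=7 char='y'
After 5 (j): row=2 col=7 char='n'
After 6 (h): row=2 col=6 char='e'
After 7 (^): row=2 col=0 char='p'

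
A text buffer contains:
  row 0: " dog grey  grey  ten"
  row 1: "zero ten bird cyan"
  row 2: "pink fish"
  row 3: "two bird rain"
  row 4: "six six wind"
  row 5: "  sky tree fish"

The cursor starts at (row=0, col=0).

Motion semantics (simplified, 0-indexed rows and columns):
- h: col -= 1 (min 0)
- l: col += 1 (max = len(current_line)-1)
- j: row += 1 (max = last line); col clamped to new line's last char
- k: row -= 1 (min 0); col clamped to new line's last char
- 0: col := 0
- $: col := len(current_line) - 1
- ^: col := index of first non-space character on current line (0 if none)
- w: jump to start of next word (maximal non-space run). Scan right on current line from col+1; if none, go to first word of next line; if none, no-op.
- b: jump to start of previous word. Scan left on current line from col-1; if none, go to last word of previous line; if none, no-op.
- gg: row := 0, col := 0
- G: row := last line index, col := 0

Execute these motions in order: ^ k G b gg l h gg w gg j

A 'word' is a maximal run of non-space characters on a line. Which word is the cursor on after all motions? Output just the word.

After 1 (^): row=0 col=1 char='d'
After 2 (k): row=0 col=1 char='d'
After 3 (G): row=5 col=0 char='_'
After 4 (b): row=4 col=8 char='w'
After 5 (gg): row=0 col=0 char='_'
After 6 (l): row=0 col=1 char='d'
After 7 (h): row=0 col=0 char='_'
After 8 (gg): row=0 col=0 char='_'
After 9 (w): row=0 col=1 char='d'
After 10 (gg): row=0 col=0 char='_'
After 11 (j): row=1 col=0 char='z'

Answer: zero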